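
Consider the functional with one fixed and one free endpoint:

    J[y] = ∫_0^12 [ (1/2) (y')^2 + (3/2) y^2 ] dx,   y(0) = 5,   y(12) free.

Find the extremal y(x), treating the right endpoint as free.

The Lagrangian L = (1/2) (y')^2 + (3/2) y^2 gives
    ∂L/∂y = 3 y,   ∂L/∂y' = y'.
Euler-Lagrange: y'' − 3 y = 0.
With k = sqrt(3), the general solution is
    y(x) = A cosh(sqrt(3) x) + B sinh(sqrt(3) x).
Fixed left endpoint y(0) = 5 ⇒ A = 5.
The right endpoint x = 12 is free, so the natural (transversality) condition is ∂L/∂y' |_{x=12} = 0, i.e. y'(12) = 0.
Compute y'(x) = A k sinh(k x) + B k cosh(k x), so
    y'(12) = A k sinh(k·12) + B k cosh(k·12) = 0
    ⇒ B = −A tanh(k·12) = − 5 tanh(sqrt(3)·12).
Therefore the extremal is
    y(x) = 5 cosh(sqrt(3) x) − 5 tanh(sqrt(3)·12) sinh(sqrt(3) x).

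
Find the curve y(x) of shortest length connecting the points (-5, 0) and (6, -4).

Arc-length functional: J[y] = ∫ sqrt(1 + (y')^2) dx.
Lagrangian L = sqrt(1 + (y')^2) has no explicit y dependence, so ∂L/∂y = 0 and the Euler-Lagrange equation gives
    d/dx( y' / sqrt(1 + (y')^2) ) = 0  ⇒  y' / sqrt(1 + (y')^2) = const.
Hence y' is constant, so y(x) is affine.
Fitting the endpoints (-5, 0) and (6, -4):
    slope m = ((-4) − 0) / (6 − (-5)) = -4/11,
    intercept c = 0 − m·(-5) = -20/11.
Extremal: y(x) = (-4/11) x - 20/11.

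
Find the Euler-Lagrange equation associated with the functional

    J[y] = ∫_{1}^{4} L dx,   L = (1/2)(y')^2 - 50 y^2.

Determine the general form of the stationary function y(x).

The Lagrangian is L = (1/2)(y')^2 - 50 y^2.
∂L/∂y = -100y.
∂L/∂y' = y'.
The Euler-Lagrange equation d/dx(∂L/∂y') − ∂L/∂y = 0 becomes:
    y'' + 100 y = 0
General solution: y(x) = A sin(10x) + B cos(10x), where A and B are arbitrary constants fixed by the endpoint conditions.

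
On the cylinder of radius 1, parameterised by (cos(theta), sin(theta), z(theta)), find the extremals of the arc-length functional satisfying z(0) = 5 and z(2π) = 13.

Parameterise the cylinder of radius R = 1 as
    r(θ) = (cos θ, sin θ, z(θ)).
The arc-length element is
    ds = sqrt(1 + (dz/dθ)^2) dθ,
so the Lagrangian is L = sqrt(1 + z'^2).
L depends on z' only, not on z or θ, so ∂L/∂z = 0 and
    ∂L/∂z' = z' / sqrt(1 + z'^2).
The Euler-Lagrange equation gives
    d/dθ( z' / sqrt(1 + z'^2) ) = 0,
so z' is constant. Integrating once:
    z(θ) = a θ + b,
a helix on the cylinder (a straight line when the cylinder is unrolled). The constants a, b are determined by the endpoint conditions.
With endpoint conditions z(0) = 5 and z(2π) = 13: from z(0) = b we get b = 5, and a·2π + 5 = 13 gives a = 4/π, so
    z(θ) = (4/π) θ + 5.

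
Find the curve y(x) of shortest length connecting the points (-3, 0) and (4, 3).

Arc-length functional: J[y] = ∫ sqrt(1 + (y')^2) dx.
Lagrangian L = sqrt(1 + (y')^2) has no explicit y dependence, so ∂L/∂y = 0 and the Euler-Lagrange equation gives
    d/dx( y' / sqrt(1 + (y')^2) ) = 0  ⇒  y' / sqrt(1 + (y')^2) = const.
Hence y' is constant, so y(x) is affine.
Fitting the endpoints (-3, 0) and (4, 3):
    slope m = (3 − 0) / (4 − (-3)) = 3/7,
    intercept c = 0 − m·(-3) = 9/7.
Extremal: y(x) = (3/7) x + 9/7.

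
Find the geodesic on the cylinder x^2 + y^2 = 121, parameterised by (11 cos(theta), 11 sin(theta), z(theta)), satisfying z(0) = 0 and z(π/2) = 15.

Parameterise the cylinder of radius R = 11 as
    r(θ) = (11 cos θ, 11 sin θ, z(θ)).
The arc-length element is
    ds = sqrt(121 + (dz/dθ)^2) dθ,
so the Lagrangian is L = sqrt(121 + z'^2).
L depends on z' only, not on z or θ, so ∂L/∂z = 0 and
    ∂L/∂z' = z' / sqrt(121 + z'^2).
The Euler-Lagrange equation gives
    d/dθ( z' / sqrt(121 + z'^2) ) = 0,
so z' is constant. Integrating once:
    z(θ) = a θ + b,
a helix on the cylinder (a straight line when the cylinder is unrolled). The constants a, b are determined by the endpoint conditions.
With endpoint conditions z(0) = 0 and z(π/2) = 15: from z(0) = b we get b = 0, and a·π/2 + 0 = 15 gives a = 30/π, so
    z(θ) = (30/π) θ.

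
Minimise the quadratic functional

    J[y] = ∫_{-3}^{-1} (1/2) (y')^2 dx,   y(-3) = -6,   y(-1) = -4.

The Lagrangian is L = (1/2) (y')^2.
Compute ∂L/∂y = 0, ∂L/∂y' = y'.
The Euler-Lagrange equation d/dx(∂L/∂y') − ∂L/∂y = 0 reduces to
    y'' = 0.
Its general solution is
    y(x) = A x + B,
with A, B fixed by the endpoint conditions.
Applying the endpoint conditions y(-3) = -6 and y(-1) = -4: solve A·-3 + B = -6 and A·-1 + B = -4. Subtracting gives A(-1 − -3) = -4 − -6, so A = 1, and B = -6 − A·-3 = -3. Therefore
    y(x) = x - 3.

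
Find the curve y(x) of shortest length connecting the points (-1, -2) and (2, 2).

Arc-length functional: J[y] = ∫ sqrt(1 + (y')^2) dx.
Lagrangian L = sqrt(1 + (y')^2) has no explicit y dependence, so ∂L/∂y = 0 and the Euler-Lagrange equation gives
    d/dx( y' / sqrt(1 + (y')^2) ) = 0  ⇒  y' / sqrt(1 + (y')^2) = const.
Hence y' is constant, so y(x) is affine.
Fitting the endpoints (-1, -2) and (2, 2):
    slope m = (2 − (-2)) / (2 − (-1)) = 4/3,
    intercept c = (-2) − m·(-1) = -2/3.
Extremal: y(x) = (4/3) x - 2/3.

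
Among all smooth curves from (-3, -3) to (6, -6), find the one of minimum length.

Arc-length functional: J[y] = ∫ sqrt(1 + (y')^2) dx.
Lagrangian L = sqrt(1 + (y')^2) has no explicit y dependence, so ∂L/∂y = 0 and the Euler-Lagrange equation gives
    d/dx( y' / sqrt(1 + (y')^2) ) = 0  ⇒  y' / sqrt(1 + (y')^2) = const.
Hence y' is constant, so y(x) is affine.
Fitting the endpoints (-3, -3) and (6, -6):
    slope m = ((-6) − (-3)) / (6 − (-3)) = -1/3,
    intercept c = (-3) − m·(-3) = -4.
Extremal: y(x) = (-1/3) x - 4.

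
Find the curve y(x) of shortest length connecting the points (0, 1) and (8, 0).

Arc-length functional: J[y] = ∫ sqrt(1 + (y')^2) dx.
Lagrangian L = sqrt(1 + (y')^2) has no explicit y dependence, so ∂L/∂y = 0 and the Euler-Lagrange equation gives
    d/dx( y' / sqrt(1 + (y')^2) ) = 0  ⇒  y' / sqrt(1 + (y')^2) = const.
Hence y' is constant, so y(x) is affine.
Fitting the endpoints (0, 1) and (8, 0):
    slope m = (0 − 1) / (8 − 0) = -1/8,
    intercept c = 1 − m·0 = 1.
Extremal: y(x) = (-1/8) x + 1.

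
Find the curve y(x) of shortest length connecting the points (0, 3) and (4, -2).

Arc-length functional: J[y] = ∫ sqrt(1 + (y')^2) dx.
Lagrangian L = sqrt(1 + (y')^2) has no explicit y dependence, so ∂L/∂y = 0 and the Euler-Lagrange equation gives
    d/dx( y' / sqrt(1 + (y')^2) ) = 0  ⇒  y' / sqrt(1 + (y')^2) = const.
Hence y' is constant, so y(x) is affine.
Fitting the endpoints (0, 3) and (4, -2):
    slope m = ((-2) − 3) / (4 − 0) = -5/4,
    intercept c = 3 − m·0 = 3.
Extremal: y(x) = (-5/4) x + 3.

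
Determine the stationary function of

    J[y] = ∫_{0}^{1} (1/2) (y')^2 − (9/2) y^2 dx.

The Lagrangian is L = (1/2) (y')^2 − (9/2) y^2.
Compute ∂L/∂y = -9y, ∂L/∂y' = y'.
The Euler-Lagrange equation d/dx(∂L/∂y') − ∂L/∂y = 0 reduces to
    y'' + 9 y = 0.
Its general solution is
    y(x) = A sin(3x) + B cos(3x),
with A, B fixed by the endpoint conditions.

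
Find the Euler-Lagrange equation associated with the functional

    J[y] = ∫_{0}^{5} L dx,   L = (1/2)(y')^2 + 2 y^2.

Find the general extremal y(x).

The Lagrangian is L = (1/2)(y')^2 + 2 y^2.
∂L/∂y = 4y.
∂L/∂y' = y'.
The Euler-Lagrange equation d/dx(∂L/∂y') − ∂L/∂y = 0 becomes:
    y'' - 4 y = 0
General solution: y(x) = A e^(2x) + B e^(-2x), where A and B are arbitrary constants fixed by the endpoint conditions.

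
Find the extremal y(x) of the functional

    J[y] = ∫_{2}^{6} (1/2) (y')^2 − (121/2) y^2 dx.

The Lagrangian is L = (1/2) (y')^2 − (121/2) y^2.
Compute ∂L/∂y = -121y, ∂L/∂y' = y'.
The Euler-Lagrange equation d/dx(∂L/∂y') − ∂L/∂y = 0 reduces to
    y'' + 121 y = 0.
Its general solution is
    y(x) = A sin(11x) + B cos(11x),
with A, B fixed by the endpoint conditions.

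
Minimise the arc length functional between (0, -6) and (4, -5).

Arc-length functional: J[y] = ∫ sqrt(1 + (y')^2) dx.
Lagrangian L = sqrt(1 + (y')^2) has no explicit y dependence, so ∂L/∂y = 0 and the Euler-Lagrange equation gives
    d/dx( y' / sqrt(1 + (y')^2) ) = 0  ⇒  y' / sqrt(1 + (y')^2) = const.
Hence y' is constant, so y(x) is affine.
Fitting the endpoints (0, -6) and (4, -5):
    slope m = ((-5) − (-6)) / (4 − 0) = 1/4,
    intercept c = (-6) − m·0 = -6.
Extremal: y(x) = (1/4) x - 6.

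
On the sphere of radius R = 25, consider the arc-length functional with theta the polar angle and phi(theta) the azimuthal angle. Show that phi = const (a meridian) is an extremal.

On the sphere of radius R = 25 with spherical coordinates (θ, φ), the induced metric is
    ds^2 = 625(dθ^2 + sin^2(θ) dφ^2).
Using θ as the parameter, the arc-length functional becomes
    J[φ] = ∫ 25 sqrt(1 + sin^2(θ) (dφ/dθ)^2) dθ.
So L = 25 sqrt(1 + sin^2(θ) φ'^2). Compute
    ∂L/∂φ = 0  (L has no explicit φ dependence),
    ∂L/∂φ' = 25 sin^2(θ) φ' / sqrt(1 + sin^2(θ) φ'^2).
For the candidate φ(θ) = c (constant), φ' = 0, so ∂L/∂φ' evaluated along the candidate vanishes, and ∂L/∂φ is identically zero. Hence
    d/dθ(∂L/∂φ') − ∂L/∂φ = 0
is satisfied. Therefore meridians φ = const are extremals of arc length — they are geodesics on the sphere.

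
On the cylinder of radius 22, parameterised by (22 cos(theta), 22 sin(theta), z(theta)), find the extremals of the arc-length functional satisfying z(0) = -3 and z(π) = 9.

Parameterise the cylinder of radius R = 22 as
    r(θ) = (22 cos θ, 22 sin θ, z(θ)).
The arc-length element is
    ds = sqrt(484 + (dz/dθ)^2) dθ,
so the Lagrangian is L = sqrt(484 + z'^2).
L depends on z' only, not on z or θ, so ∂L/∂z = 0 and
    ∂L/∂z' = z' / sqrt(484 + z'^2).
The Euler-Lagrange equation gives
    d/dθ( z' / sqrt(484 + z'^2) ) = 0,
so z' is constant. Integrating once:
    z(θ) = a θ + b,
a helix on the cylinder (a straight line when the cylinder is unrolled). The constants a, b are determined by the endpoint conditions.
With endpoint conditions z(0) = -3 and z(π) = 9: from z(0) = b we get b = -3, and a·π + -3 = 9 gives a = 12/π, so
    z(θ) = (12/π) θ − 3.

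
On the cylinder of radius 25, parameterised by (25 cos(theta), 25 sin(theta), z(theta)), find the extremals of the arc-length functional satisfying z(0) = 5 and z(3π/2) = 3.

Parameterise the cylinder of radius R = 25 as
    r(θ) = (25 cos θ, 25 sin θ, z(θ)).
The arc-length element is
    ds = sqrt(625 + (dz/dθ)^2) dθ,
so the Lagrangian is L = sqrt(625 + z'^2).
L depends on z' only, not on z or θ, so ∂L/∂z = 0 and
    ∂L/∂z' = z' / sqrt(625 + z'^2).
The Euler-Lagrange equation gives
    d/dθ( z' / sqrt(625 + z'^2) ) = 0,
so z' is constant. Integrating once:
    z(θ) = a θ + b,
a helix on the cylinder (a straight line when the cylinder is unrolled). The constants a, b are determined by the endpoint conditions.
With endpoint conditions z(0) = 5 and z(3π/2) = 3: from z(0) = b we get b = 5, and a·3π/2 + 5 = 3 gives a = -4/(3π), so
    z(θ) = (-4/(3π)) θ + 5.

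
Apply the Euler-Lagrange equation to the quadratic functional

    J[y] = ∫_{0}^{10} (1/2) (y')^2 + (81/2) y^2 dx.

The Lagrangian is L = (1/2) (y')^2 + (81/2) y^2.
Compute ∂L/∂y = 81y, ∂L/∂y' = y'.
The Euler-Lagrange equation d/dx(∂L/∂y') − ∂L/∂y = 0 reduces to
    y'' − 81 y = 0.
Its general solution is
    y(x) = A e^(9x) + B e^(−9x),
with A, B fixed by the endpoint conditions.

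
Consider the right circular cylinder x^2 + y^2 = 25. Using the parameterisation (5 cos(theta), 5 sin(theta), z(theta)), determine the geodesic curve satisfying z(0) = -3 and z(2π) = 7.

Parameterise the cylinder of radius R = 5 as
    r(θ) = (5 cos θ, 5 sin θ, z(θ)).
The arc-length element is
    ds = sqrt(25 + (dz/dθ)^2) dθ,
so the Lagrangian is L = sqrt(25 + z'^2).
L depends on z' only, not on z or θ, so ∂L/∂z = 0 and
    ∂L/∂z' = z' / sqrt(25 + z'^2).
The Euler-Lagrange equation gives
    d/dθ( z' / sqrt(25 + z'^2) ) = 0,
so z' is constant. Integrating once:
    z(θ) = a θ + b,
a helix on the cylinder (a straight line when the cylinder is unrolled). The constants a, b are determined by the endpoint conditions.
With endpoint conditions z(0) = -3 and z(2π) = 7: from z(0) = b we get b = -3, and a·2π + -3 = 7 gives a = 5/π, so
    z(θ) = (5/π) θ − 3.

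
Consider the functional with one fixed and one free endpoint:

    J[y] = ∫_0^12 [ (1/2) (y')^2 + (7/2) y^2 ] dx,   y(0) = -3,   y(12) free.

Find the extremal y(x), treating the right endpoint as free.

The Lagrangian L = (1/2) (y')^2 + (7/2) y^2 gives
    ∂L/∂y = 7 y,   ∂L/∂y' = y'.
Euler-Lagrange: y'' − 7 y = 0.
With k = sqrt(7), the general solution is
    y(x) = A cosh(sqrt(7) x) + B sinh(sqrt(7) x).
Fixed left endpoint y(0) = -3 ⇒ A = -3.
The right endpoint x = 12 is free, so the natural (transversality) condition is ∂L/∂y' |_{x=12} = 0, i.e. y'(12) = 0.
Compute y'(x) = A k sinh(k x) + B k cosh(k x), so
    y'(12) = A k sinh(k·12) + B k cosh(k·12) = 0
    ⇒ B = −A tanh(k·12) = 3 tanh(sqrt(7)·12).
Therefore the extremal is
    y(x) = −3 cosh(sqrt(7) x) + 3 tanh(sqrt(7)·12) sinh(sqrt(7) x).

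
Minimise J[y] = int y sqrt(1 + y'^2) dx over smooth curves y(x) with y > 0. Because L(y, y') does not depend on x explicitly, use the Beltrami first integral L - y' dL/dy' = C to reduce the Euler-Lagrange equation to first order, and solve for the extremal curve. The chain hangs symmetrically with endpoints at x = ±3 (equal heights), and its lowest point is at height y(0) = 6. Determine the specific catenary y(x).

The Lagrangian L(y, y') = y sqrt(1 + y'^2) has no explicit x dependence, so the Beltrami identity applies:
    L − y' ∂L/∂y' = C.
Compute ∂L/∂y' = y · y' / sqrt(1 + y'^2). Then
    L − y' ∂L/∂y'
    = y sqrt(1 + y'^2) − y · y'^2 / sqrt(1 + y'^2)
    = y (1 + y'^2 − y'^2) / sqrt(1 + y'^2)
    = y / sqrt(1 + y'^2) = C.
Squaring gives y^2 = C^2 (1 + y'^2), i.e.
    y'^2 = y^2 / C^2 − 1.
Separating variables,
    dy / sqrt(y^2 − C^2) = dx / C,
and integrating gives arccosh(y / C) = (x − a)/C, so
    y(x) = C cosh((x − a)/C),
the catenary. The constants C and a are fixed by the two endpoint conditions (and, for the hanging-chain problem, the length constraint selects C).
Now fit the given data. The endpoints x = ±3 are symmetric at equal height, so the catenary is even about its minimum: a = 0 and y(x) = C cosh(x/C). The lowest point is y(0) = C cosh(0) = C, and we are told y(0) = 6, so C = 6. Therefore
    y(x) = 6 cosh(x/6),
and at the endpoints
    y(±3) = 6 cosh(3/6).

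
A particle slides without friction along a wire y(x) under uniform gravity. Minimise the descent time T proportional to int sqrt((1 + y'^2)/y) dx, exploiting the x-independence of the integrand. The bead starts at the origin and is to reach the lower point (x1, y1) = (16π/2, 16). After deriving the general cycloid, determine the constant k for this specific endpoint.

The Lagrangian L = sqrt((1 + y'^2) / y) has no explicit x dependence, so the Beltrami identity applies:
    L − y' ∂L/∂y' = C.
Compute ∂L/∂y' = y' / sqrt(y (1 + y'^2)).
Substitute:
    sqrt((1 + y'^2)/y) − y'·y' / sqrt(y (1 + y'^2))
    = (1 + y'^2) / sqrt(y (1 + y'^2)) − y'^2 / sqrt(y (1 + y'^2))
    = 1 / sqrt(y (1 + y'^2)) = C.
Squaring and rearranging gives the first integral
    y (1 + y'^2) = 1/C^2 =: k   (constant).
Solving this first-order ODE by the substitution
    y = (k/2)(1 − cos θ)
yields the cycloid parameterisation
    x(θ) = (k/2)(θ − sin θ),   y(θ) = (k/2)(1 − cos θ).
The constant k is fixed by the endpoint condition.
Now fit the given lower endpoint (x1, y1) = (16π/2, 16). At the bottom of the first arch (θ = π), the parametric equations give
    y(π) = (k/2)(1 − cos π) = k,
    x(π) = (k/2)(π − sin π) = kπ/2.
Matching y(π) = 16 gives k = 16, consistent with x(π) = 16π/2. Therefore the specific cycloid is
    x(θ) = (16/2)(θ − sin θ),   y(θ) = (16/2)(1 − cos θ).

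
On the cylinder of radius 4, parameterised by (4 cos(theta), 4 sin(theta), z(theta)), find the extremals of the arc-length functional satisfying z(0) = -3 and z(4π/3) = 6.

Parameterise the cylinder of radius R = 4 as
    r(θ) = (4 cos θ, 4 sin θ, z(θ)).
The arc-length element is
    ds = sqrt(16 + (dz/dθ)^2) dθ,
so the Lagrangian is L = sqrt(16 + z'^2).
L depends on z' only, not on z or θ, so ∂L/∂z = 0 and
    ∂L/∂z' = z' / sqrt(16 + z'^2).
The Euler-Lagrange equation gives
    d/dθ( z' / sqrt(16 + z'^2) ) = 0,
so z' is constant. Integrating once:
    z(θ) = a θ + b,
a helix on the cylinder (a straight line when the cylinder is unrolled). The constants a, b are determined by the endpoint conditions.
With endpoint conditions z(0) = -3 and z(4π/3) = 6: from z(0) = b we get b = -3, and a·4π/3 + -3 = 6 gives a = 27/(4π), so
    z(θ) = (27/(4π)) θ − 3.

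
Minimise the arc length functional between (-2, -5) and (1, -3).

Arc-length functional: J[y] = ∫ sqrt(1 + (y')^2) dx.
Lagrangian L = sqrt(1 + (y')^2) has no explicit y dependence, so ∂L/∂y = 0 and the Euler-Lagrange equation gives
    d/dx( y' / sqrt(1 + (y')^2) ) = 0  ⇒  y' / sqrt(1 + (y')^2) = const.
Hence y' is constant, so y(x) is affine.
Fitting the endpoints (-2, -5) and (1, -3):
    slope m = ((-3) − (-5)) / (1 − (-2)) = 2/3,
    intercept c = (-5) − m·(-2) = -11/3.
Extremal: y(x) = (2/3) x - 11/3.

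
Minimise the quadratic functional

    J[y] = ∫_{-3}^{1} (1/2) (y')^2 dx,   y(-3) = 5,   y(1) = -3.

The Lagrangian is L = (1/2) (y')^2.
Compute ∂L/∂y = 0, ∂L/∂y' = y'.
The Euler-Lagrange equation d/dx(∂L/∂y') − ∂L/∂y = 0 reduces to
    y'' = 0.
Its general solution is
    y(x) = A x + B,
with A, B fixed by the endpoint conditions.
Applying the endpoint conditions y(-3) = 5 and y(1) = -3: solve A·-3 + B = 5 and A·1 + B = -3. Subtracting gives A(1 − -3) = -3 − 5, so A = -2, and B = 5 − A·-3 = -1. Therefore
    y(x) = -2 x - 1.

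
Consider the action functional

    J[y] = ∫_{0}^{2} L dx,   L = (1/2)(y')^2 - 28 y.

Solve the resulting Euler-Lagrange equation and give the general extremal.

The Lagrangian is L = (1/2)(y')^2 - 28 y.
∂L/∂y = -28.
∂L/∂y' = y'.
The Euler-Lagrange equation d/dx(∂L/∂y') − ∂L/∂y = 0 becomes:
    y'' + 28 = 0
General solution: y(x) = -14 x^2 + A x + B, where A and B are arbitrary constants fixed by the endpoint conditions.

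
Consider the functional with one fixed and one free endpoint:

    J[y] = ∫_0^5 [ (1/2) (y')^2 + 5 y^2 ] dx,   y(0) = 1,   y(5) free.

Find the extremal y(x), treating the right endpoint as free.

The Lagrangian L = (1/2) (y')^2 + 5 y^2 gives
    ∂L/∂y = 10 y,   ∂L/∂y' = y'.
Euler-Lagrange: y'' − 10 y = 0.
With k = sqrt(10), the general solution is
    y(x) = A cosh(sqrt(10) x) + B sinh(sqrt(10) x).
Fixed left endpoint y(0) = 1 ⇒ A = 1.
The right endpoint x = 5 is free, so the natural (transversality) condition is ∂L/∂y' |_{x=5} = 0, i.e. y'(5) = 0.
Compute y'(x) = A k sinh(k x) + B k cosh(k x), so
    y'(5) = A k sinh(k·5) + B k cosh(k·5) = 0
    ⇒ B = −A tanh(k·5) = − tanh(sqrt(10)·5).
Therefore the extremal is
    y(x) = cosh(sqrt(10) x) − tanh(sqrt(10)·5) sinh(sqrt(10) x).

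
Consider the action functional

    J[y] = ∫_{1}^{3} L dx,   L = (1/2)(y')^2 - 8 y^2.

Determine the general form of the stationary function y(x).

The Lagrangian is L = (1/2)(y')^2 - 8 y^2.
∂L/∂y = -16y.
∂L/∂y' = y'.
The Euler-Lagrange equation d/dx(∂L/∂y') − ∂L/∂y = 0 becomes:
    y'' + 16 y = 0
General solution: y(x) = A sin(4x) + B cos(4x), where A and B are arbitrary constants fixed by the endpoint conditions.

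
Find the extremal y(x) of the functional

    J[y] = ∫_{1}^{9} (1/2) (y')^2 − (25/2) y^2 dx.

The Lagrangian is L = (1/2) (y')^2 − (25/2) y^2.
Compute ∂L/∂y = -25y, ∂L/∂y' = y'.
The Euler-Lagrange equation d/dx(∂L/∂y') − ∂L/∂y = 0 reduces to
    y'' + 25 y = 0.
Its general solution is
    y(x) = A sin(5x) + B cos(5x),
with A, B fixed by the endpoint conditions.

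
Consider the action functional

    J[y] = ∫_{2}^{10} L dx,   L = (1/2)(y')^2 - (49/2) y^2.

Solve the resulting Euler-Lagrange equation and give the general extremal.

The Lagrangian is L = (1/2)(y')^2 - (49/2) y^2.
∂L/∂y = -49y.
∂L/∂y' = y'.
The Euler-Lagrange equation d/dx(∂L/∂y') − ∂L/∂y = 0 becomes:
    y'' + 49 y = 0
General solution: y(x) = A sin(7x) + B cos(7x), where A and B are arbitrary constants fixed by the endpoint conditions.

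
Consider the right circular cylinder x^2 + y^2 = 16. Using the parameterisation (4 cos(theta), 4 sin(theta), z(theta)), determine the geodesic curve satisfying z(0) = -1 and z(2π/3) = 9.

Parameterise the cylinder of radius R = 4 as
    r(θ) = (4 cos θ, 4 sin θ, z(θ)).
The arc-length element is
    ds = sqrt(16 + (dz/dθ)^2) dθ,
so the Lagrangian is L = sqrt(16 + z'^2).
L depends on z' only, not on z or θ, so ∂L/∂z = 0 and
    ∂L/∂z' = z' / sqrt(16 + z'^2).
The Euler-Lagrange equation gives
    d/dθ( z' / sqrt(16 + z'^2) ) = 0,
so z' is constant. Integrating once:
    z(θ) = a θ + b,
a helix on the cylinder (a straight line when the cylinder is unrolled). The constants a, b are determined by the endpoint conditions.
With endpoint conditions z(0) = -1 and z(2π/3) = 9: from z(0) = b we get b = -1, and a·2π/3 + -1 = 9 gives a = 15/π, so
    z(θ) = (15/π) θ − 1.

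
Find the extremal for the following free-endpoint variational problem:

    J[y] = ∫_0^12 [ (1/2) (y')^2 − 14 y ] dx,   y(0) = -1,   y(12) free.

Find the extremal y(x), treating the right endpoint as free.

The Lagrangian L = (1/2) (y')^2 − 14 y gives
    ∂L/∂y = −14,   ∂L/∂y' = y'.
Euler-Lagrange: d/dx(y') − (−14) = 0, i.e. y'' + 14 = 0, so
    y(x) = −(14/2) x^2 + C1 x + C2.
Fixed left endpoint y(0) = -1 ⇒ C2 = -1.
The right endpoint x = 12 is free, so the natural (transversality) condition is ∂L/∂y' |_{x=12} = 0, i.e. y'(12) = 0.
Compute y'(x) = −14 x + C1, so y'(12) = −168 + C1 = 0 ⇒ C1 = 168.
Therefore the extremal is
    y(x) = −7 x^2 + 168 x − 1.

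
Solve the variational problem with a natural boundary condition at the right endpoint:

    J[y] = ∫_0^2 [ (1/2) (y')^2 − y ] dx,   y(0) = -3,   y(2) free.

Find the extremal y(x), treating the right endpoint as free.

The Lagrangian L = (1/2) (y')^2 − y gives
    ∂L/∂y = −1,   ∂L/∂y' = y'.
Euler-Lagrange: d/dx(y') − (−1) = 0, i.e. y'' + 1 = 0, so
    y(x) = −(1/2) x^2 + C1 x + C2.
Fixed left endpoint y(0) = -3 ⇒ C2 = -3.
The right endpoint x = 2 is free, so the natural (transversality) condition is ∂L/∂y' |_{x=2} = 0, i.e. y'(2) = 0.
Compute y'(x) = −1 x + C1, so y'(2) = −2 + C1 = 0 ⇒ C1 = 2.
Therefore the extremal is
    y(x) = −x^2/2 + 2 x − 3.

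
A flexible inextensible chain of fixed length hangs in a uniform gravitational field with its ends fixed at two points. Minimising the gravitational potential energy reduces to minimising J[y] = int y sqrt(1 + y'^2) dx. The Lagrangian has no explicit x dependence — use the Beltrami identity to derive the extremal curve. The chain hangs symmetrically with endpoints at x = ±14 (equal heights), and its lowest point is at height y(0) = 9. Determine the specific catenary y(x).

The Lagrangian L(y, y') = y sqrt(1 + y'^2) has no explicit x dependence, so the Beltrami identity applies:
    L − y' ∂L/∂y' = C.
Compute ∂L/∂y' = y · y' / sqrt(1 + y'^2). Then
    L − y' ∂L/∂y'
    = y sqrt(1 + y'^2) − y · y'^2 / sqrt(1 + y'^2)
    = y (1 + y'^2 − y'^2) / sqrt(1 + y'^2)
    = y / sqrt(1 + y'^2) = C.
Squaring gives y^2 = C^2 (1 + y'^2), i.e.
    y'^2 = y^2 / C^2 − 1.
Separating variables,
    dy / sqrt(y^2 − C^2) = dx / C,
and integrating gives arccosh(y / C) = (x − a)/C, so
    y(x) = C cosh((x − a)/C),
the catenary. The constants C and a are fixed by the two endpoint conditions (and, for the hanging-chain problem, the length constraint selects C).
Now fit the given data. The endpoints x = ±14 are symmetric at equal height, so the catenary is even about its minimum: a = 0 and y(x) = C cosh(x/C). The lowest point is y(0) = C cosh(0) = C, and we are told y(0) = 9, so C = 9. Therefore
    y(x) = 9 cosh(x/9),
and at the endpoints
    y(±14) = 9 cosh(14/9).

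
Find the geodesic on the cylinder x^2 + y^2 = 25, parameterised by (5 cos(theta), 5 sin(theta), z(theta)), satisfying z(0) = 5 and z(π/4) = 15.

Parameterise the cylinder of radius R = 5 as
    r(θ) = (5 cos θ, 5 sin θ, z(θ)).
The arc-length element is
    ds = sqrt(25 + (dz/dθ)^2) dθ,
so the Lagrangian is L = sqrt(25 + z'^2).
L depends on z' only, not on z or θ, so ∂L/∂z = 0 and
    ∂L/∂z' = z' / sqrt(25 + z'^2).
The Euler-Lagrange equation gives
    d/dθ( z' / sqrt(25 + z'^2) ) = 0,
so z' is constant. Integrating once:
    z(θ) = a θ + b,
a helix on the cylinder (a straight line when the cylinder is unrolled). The constants a, b are determined by the endpoint conditions.
With endpoint conditions z(0) = 5 and z(π/4) = 15: from z(0) = b we get b = 5, and a·π/4 + 5 = 15 gives a = 40/π, so
    z(θ) = (40/π) θ + 5.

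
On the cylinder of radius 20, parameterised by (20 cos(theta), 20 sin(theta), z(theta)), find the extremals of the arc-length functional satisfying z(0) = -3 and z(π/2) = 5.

Parameterise the cylinder of radius R = 20 as
    r(θ) = (20 cos θ, 20 sin θ, z(θ)).
The arc-length element is
    ds = sqrt(400 + (dz/dθ)^2) dθ,
so the Lagrangian is L = sqrt(400 + z'^2).
L depends on z' only, not on z or θ, so ∂L/∂z = 0 and
    ∂L/∂z' = z' / sqrt(400 + z'^2).
The Euler-Lagrange equation gives
    d/dθ( z' / sqrt(400 + z'^2) ) = 0,
so z' is constant. Integrating once:
    z(θ) = a θ + b,
a helix on the cylinder (a straight line when the cylinder is unrolled). The constants a, b are determined by the endpoint conditions.
With endpoint conditions z(0) = -3 and z(π/2) = 5: from z(0) = b we get b = -3, and a·π/2 + -3 = 5 gives a = 16/π, so
    z(θ) = (16/π) θ − 3.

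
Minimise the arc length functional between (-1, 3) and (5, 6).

Arc-length functional: J[y] = ∫ sqrt(1 + (y')^2) dx.
Lagrangian L = sqrt(1 + (y')^2) has no explicit y dependence, so ∂L/∂y = 0 and the Euler-Lagrange equation gives
    d/dx( y' / sqrt(1 + (y')^2) ) = 0  ⇒  y' / sqrt(1 + (y')^2) = const.
Hence y' is constant, so y(x) is affine.
Fitting the endpoints (-1, 3) and (5, 6):
    slope m = (6 − 3) / (5 − (-1)) = 1/2,
    intercept c = 3 − m·(-1) = 7/2.
Extremal: y(x) = (1/2) x + 7/2.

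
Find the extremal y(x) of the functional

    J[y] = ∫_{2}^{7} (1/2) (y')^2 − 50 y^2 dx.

The Lagrangian is L = (1/2) (y')^2 − 50 y^2.
Compute ∂L/∂y = -100y, ∂L/∂y' = y'.
The Euler-Lagrange equation d/dx(∂L/∂y') − ∂L/∂y = 0 reduces to
    y'' + 100 y = 0.
Its general solution is
    y(x) = A sin(10x) + B cos(10x),
with A, B fixed by the endpoint conditions.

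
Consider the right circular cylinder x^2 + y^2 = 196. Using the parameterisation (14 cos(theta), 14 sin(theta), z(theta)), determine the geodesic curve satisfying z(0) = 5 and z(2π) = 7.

Parameterise the cylinder of radius R = 14 as
    r(θ) = (14 cos θ, 14 sin θ, z(θ)).
The arc-length element is
    ds = sqrt(196 + (dz/dθ)^2) dθ,
so the Lagrangian is L = sqrt(196 + z'^2).
L depends on z' only, not on z or θ, so ∂L/∂z = 0 and
    ∂L/∂z' = z' / sqrt(196 + z'^2).
The Euler-Lagrange equation gives
    d/dθ( z' / sqrt(196 + z'^2) ) = 0,
so z' is constant. Integrating once:
    z(θ) = a θ + b,
a helix on the cylinder (a straight line when the cylinder is unrolled). The constants a, b are determined by the endpoint conditions.
With endpoint conditions z(0) = 5 and z(2π) = 7: from z(0) = b we get b = 5, and a·2π + 5 = 7 gives a = 1/π, so
    z(θ) = (1/π) θ + 5.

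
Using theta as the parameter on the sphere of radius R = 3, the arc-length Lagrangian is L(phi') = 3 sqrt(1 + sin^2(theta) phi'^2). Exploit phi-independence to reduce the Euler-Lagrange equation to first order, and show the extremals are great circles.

On the sphere of radius R = 3 with spherical coordinates (θ, φ), the induced metric is
    ds^2 = 9(dθ^2 + sin^2(θ) dφ^2).
Parameterise by θ; the arc-length functional is
    J[φ] = ∫ 3 sqrt(1 + sin^2(θ) (dφ/dθ)^2) dθ,
so L = 3 sqrt(1 + sin^2(θ) φ'^2). Compute
    ∂L/∂φ = 0  (L has no explicit φ dependence),
    ∂L/∂φ' = 3 sin^2(θ) φ' / sqrt(1 + sin^2(θ) φ'^2).
Since ∂L/∂φ = 0, the Euler-Lagrange equation
    d/dθ(∂L/∂φ') − ∂L/∂φ = 0
reduces to d/dθ(∂L/∂φ') = 0, i.e. the momentum conjugate to φ is conserved:
    3 sin^2(θ) φ' / sqrt(1 + sin^2(θ) φ'^2) = C.
The overall factor of 3 is constant, so dividing through gives Clairaut's relation sin^2(θ) φ' / sqrt(1 + sin^2(θ) φ'^2) = C' (with C' = C/3). Solving for φ' and integrating gives the great-circle family
    cot(θ) = A cos(φ − φ_0),
i.e. the intersection of the sphere with a plane through the origin. The two constants A and φ_0 (equivalently C and one phase) are fixed by the two endpoint conditions.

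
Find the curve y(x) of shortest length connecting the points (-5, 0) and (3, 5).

Arc-length functional: J[y] = ∫ sqrt(1 + (y')^2) dx.
Lagrangian L = sqrt(1 + (y')^2) has no explicit y dependence, so ∂L/∂y = 0 and the Euler-Lagrange equation gives
    d/dx( y' / sqrt(1 + (y')^2) ) = 0  ⇒  y' / sqrt(1 + (y')^2) = const.
Hence y' is constant, so y(x) is affine.
Fitting the endpoints (-5, 0) and (3, 5):
    slope m = (5 − 0) / (3 − (-5)) = 5/8,
    intercept c = 0 − m·(-5) = 25/8.
Extremal: y(x) = (5/8) x + 25/8.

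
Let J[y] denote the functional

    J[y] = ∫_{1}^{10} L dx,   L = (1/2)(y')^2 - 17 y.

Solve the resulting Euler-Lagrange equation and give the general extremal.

The Lagrangian is L = (1/2)(y')^2 - 17 y.
∂L/∂y = -17.
∂L/∂y' = y'.
The Euler-Lagrange equation d/dx(∂L/∂y') − ∂L/∂y = 0 becomes:
    y'' + 17 = 0
General solution: y(x) = -(17/2) x^2 + A x + B, where A and B are arbitrary constants fixed by the endpoint conditions.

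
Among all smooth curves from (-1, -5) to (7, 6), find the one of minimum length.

Arc-length functional: J[y] = ∫ sqrt(1 + (y')^2) dx.
Lagrangian L = sqrt(1 + (y')^2) has no explicit y dependence, so ∂L/∂y = 0 and the Euler-Lagrange equation gives
    d/dx( y' / sqrt(1 + (y')^2) ) = 0  ⇒  y' / sqrt(1 + (y')^2) = const.
Hence y' is constant, so y(x) is affine.
Fitting the endpoints (-1, -5) and (7, 6):
    slope m = (6 − (-5)) / (7 − (-1)) = 11/8,
    intercept c = (-5) − m·(-1) = -29/8.
Extremal: y(x) = (11/8) x - 29/8.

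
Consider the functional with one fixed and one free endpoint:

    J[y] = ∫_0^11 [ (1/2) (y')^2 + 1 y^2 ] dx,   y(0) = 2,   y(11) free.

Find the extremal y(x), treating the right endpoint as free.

The Lagrangian L = (1/2) (y')^2 + 1 y^2 gives
    ∂L/∂y = 2 y,   ∂L/∂y' = y'.
Euler-Lagrange: y'' − 2 y = 0.
With k = sqrt(2), the general solution is
    y(x) = A cosh(sqrt(2) x) + B sinh(sqrt(2) x).
Fixed left endpoint y(0) = 2 ⇒ A = 2.
The right endpoint x = 11 is free, so the natural (transversality) condition is ∂L/∂y' |_{x=11} = 0, i.e. y'(11) = 0.
Compute y'(x) = A k sinh(k x) + B k cosh(k x), so
    y'(11) = A k sinh(k·11) + B k cosh(k·11) = 0
    ⇒ B = −A tanh(k·11) = − 2 tanh(sqrt(2)·11).
Therefore the extremal is
    y(x) = 2 cosh(sqrt(2) x) − 2 tanh(sqrt(2)·11) sinh(sqrt(2) x).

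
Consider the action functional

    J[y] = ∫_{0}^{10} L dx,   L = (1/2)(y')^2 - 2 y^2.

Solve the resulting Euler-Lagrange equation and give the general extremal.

The Lagrangian is L = (1/2)(y')^2 - 2 y^2.
∂L/∂y = -4y.
∂L/∂y' = y'.
The Euler-Lagrange equation d/dx(∂L/∂y') − ∂L/∂y = 0 becomes:
    y'' + 4 y = 0
General solution: y(x) = A sin(2x) + B cos(2x), where A and B are arbitrary constants fixed by the endpoint conditions.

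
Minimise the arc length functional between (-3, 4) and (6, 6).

Arc-length functional: J[y] = ∫ sqrt(1 + (y')^2) dx.
Lagrangian L = sqrt(1 + (y')^2) has no explicit y dependence, so ∂L/∂y = 0 and the Euler-Lagrange equation gives
    d/dx( y' / sqrt(1 + (y')^2) ) = 0  ⇒  y' / sqrt(1 + (y')^2) = const.
Hence y' is constant, so y(x) is affine.
Fitting the endpoints (-3, 4) and (6, 6):
    slope m = (6 − 4) / (6 − (-3)) = 2/9,
    intercept c = 4 − m·(-3) = 14/3.
Extremal: y(x) = (2/9) x + 14/3.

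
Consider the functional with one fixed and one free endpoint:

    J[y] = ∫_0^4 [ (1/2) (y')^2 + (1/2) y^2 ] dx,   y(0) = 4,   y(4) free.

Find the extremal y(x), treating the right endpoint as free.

The Lagrangian L = (1/2) (y')^2 + (1/2) y^2 gives
    ∂L/∂y = 1 y,   ∂L/∂y' = y'.
Euler-Lagrange: y'' − y = 0.
With k = 1, the general solution is
    y(x) = A cosh(x) + B sinh(x).
Fixed left endpoint y(0) = 4 ⇒ A = 4.
The right endpoint x = 4 is free, so the natural (transversality) condition is ∂L/∂y' |_{x=4} = 0, i.e. y'(4) = 0.
Compute y'(x) = A k sinh(k x) + B k cosh(k x), so
    y'(4) = A k sinh(k·4) + B k cosh(k·4) = 0
    ⇒ B = −A tanh(k·4) = − 4 tanh(1·4).
Therefore the extremal is
    y(x) = 4 cosh(1 x) − 4 tanh(1·4) sinh(1 x).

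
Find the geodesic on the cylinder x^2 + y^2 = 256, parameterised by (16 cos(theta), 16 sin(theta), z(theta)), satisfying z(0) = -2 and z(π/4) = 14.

Parameterise the cylinder of radius R = 16 as
    r(θ) = (16 cos θ, 16 sin θ, z(θ)).
The arc-length element is
    ds = sqrt(256 + (dz/dθ)^2) dθ,
so the Lagrangian is L = sqrt(256 + z'^2).
L depends on z' only, not on z or θ, so ∂L/∂z = 0 and
    ∂L/∂z' = z' / sqrt(256 + z'^2).
The Euler-Lagrange equation gives
    d/dθ( z' / sqrt(256 + z'^2) ) = 0,
so z' is constant. Integrating once:
    z(θ) = a θ + b,
a helix on the cylinder (a straight line when the cylinder is unrolled). The constants a, b are determined by the endpoint conditions.
With endpoint conditions z(0) = -2 and z(π/4) = 14: from z(0) = b we get b = -2, and a·π/4 + -2 = 14 gives a = 64/π, so
    z(θ) = (64/π) θ − 2.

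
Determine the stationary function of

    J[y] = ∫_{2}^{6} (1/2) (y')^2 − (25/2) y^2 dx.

The Lagrangian is L = (1/2) (y')^2 − (25/2) y^2.
Compute ∂L/∂y = -25y, ∂L/∂y' = y'.
The Euler-Lagrange equation d/dx(∂L/∂y') − ∂L/∂y = 0 reduces to
    y'' + 25 y = 0.
Its general solution is
    y(x) = A sin(5x) + B cos(5x),
with A, B fixed by the endpoint conditions.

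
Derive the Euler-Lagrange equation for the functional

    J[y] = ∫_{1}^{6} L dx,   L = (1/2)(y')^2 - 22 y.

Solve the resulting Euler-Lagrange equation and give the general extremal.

The Lagrangian is L = (1/2)(y')^2 - 22 y.
∂L/∂y = -22.
∂L/∂y' = y'.
The Euler-Lagrange equation d/dx(∂L/∂y') − ∂L/∂y = 0 becomes:
    y'' + 22 = 0
General solution: y(x) = -11 x^2 + A x + B, where A and B are arbitrary constants fixed by the endpoint conditions.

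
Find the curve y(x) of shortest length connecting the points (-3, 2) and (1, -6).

Arc-length functional: J[y] = ∫ sqrt(1 + (y')^2) dx.
Lagrangian L = sqrt(1 + (y')^2) has no explicit y dependence, so ∂L/∂y = 0 and the Euler-Lagrange equation gives
    d/dx( y' / sqrt(1 + (y')^2) ) = 0  ⇒  y' / sqrt(1 + (y')^2) = const.
Hence y' is constant, so y(x) is affine.
Fitting the endpoints (-3, 2) and (1, -6):
    slope m = ((-6) − 2) / (1 − (-3)) = -2,
    intercept c = 2 − m·(-3) = -4.
Extremal: y(x) = -2 x - 4.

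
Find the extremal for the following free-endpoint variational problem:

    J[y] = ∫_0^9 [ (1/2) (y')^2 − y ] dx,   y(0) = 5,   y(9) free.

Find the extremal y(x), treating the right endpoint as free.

The Lagrangian L = (1/2) (y')^2 − y gives
    ∂L/∂y = −1,   ∂L/∂y' = y'.
Euler-Lagrange: d/dx(y') − (−1) = 0, i.e. y'' + 1 = 0, so
    y(x) = −(1/2) x^2 + C1 x + C2.
Fixed left endpoint y(0) = 5 ⇒ C2 = 5.
The right endpoint x = 9 is free, so the natural (transversality) condition is ∂L/∂y' |_{x=9} = 0, i.e. y'(9) = 0.
Compute y'(x) = −1 x + C1, so y'(9) = −9 + C1 = 0 ⇒ C1 = 9.
Therefore the extremal is
    y(x) = −x^2/2 + 9 x + 5.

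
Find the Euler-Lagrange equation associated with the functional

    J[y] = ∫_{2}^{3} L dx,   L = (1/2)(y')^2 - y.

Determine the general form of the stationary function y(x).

The Lagrangian is L = (1/2)(y')^2 - y.
∂L/∂y = -1.
∂L/∂y' = y'.
The Euler-Lagrange equation d/dx(∂L/∂y') − ∂L/∂y = 0 becomes:
    y'' + 1 = 0
General solution: y(x) = -x^2/2 + A x + B, where A and B are arbitrary constants fixed by the endpoint conditions.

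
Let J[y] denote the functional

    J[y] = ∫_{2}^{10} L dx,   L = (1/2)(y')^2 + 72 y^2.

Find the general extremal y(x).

The Lagrangian is L = (1/2)(y')^2 + 72 y^2.
∂L/∂y = 144y.
∂L/∂y' = y'.
The Euler-Lagrange equation d/dx(∂L/∂y') − ∂L/∂y = 0 becomes:
    y'' - 144 y = 0
General solution: y(x) = A e^(12x) + B e^(-12x), where A and B are arbitrary constants fixed by the endpoint conditions.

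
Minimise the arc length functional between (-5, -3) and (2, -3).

Arc-length functional: J[y] = ∫ sqrt(1 + (y')^2) dx.
Lagrangian L = sqrt(1 + (y')^2) has no explicit y dependence, so ∂L/∂y = 0 and the Euler-Lagrange equation gives
    d/dx( y' / sqrt(1 + (y')^2) ) = 0  ⇒  y' / sqrt(1 + (y')^2) = const.
Hence y' is constant, so y(x) is affine.
Fitting the endpoints (-5, -3) and (2, -3):
    slope m = ((-3) − (-3)) / (2 − (-5)) = 0,
    intercept c = (-3) − m·(-5) = -3.
Extremal: y(x) = -3.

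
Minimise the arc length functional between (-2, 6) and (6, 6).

Arc-length functional: J[y] = ∫ sqrt(1 + (y')^2) dx.
Lagrangian L = sqrt(1 + (y')^2) has no explicit y dependence, so ∂L/∂y = 0 and the Euler-Lagrange equation gives
    d/dx( y' / sqrt(1 + (y')^2) ) = 0  ⇒  y' / sqrt(1 + (y')^2) = const.
Hence y' is constant, so y(x) is affine.
Fitting the endpoints (-2, 6) and (6, 6):
    slope m = (6 − 6) / (6 − (-2)) = 0,
    intercept c = 6 − m·(-2) = 6.
Extremal: y(x) = 6.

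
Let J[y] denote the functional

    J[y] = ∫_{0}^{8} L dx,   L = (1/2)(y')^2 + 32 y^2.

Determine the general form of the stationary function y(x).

The Lagrangian is L = (1/2)(y')^2 + 32 y^2.
∂L/∂y = 64y.
∂L/∂y' = y'.
The Euler-Lagrange equation d/dx(∂L/∂y') − ∂L/∂y = 0 becomes:
    y'' - 64 y = 0
General solution: y(x) = A e^(8x) + B e^(-8x), where A and B are arbitrary constants fixed by the endpoint conditions.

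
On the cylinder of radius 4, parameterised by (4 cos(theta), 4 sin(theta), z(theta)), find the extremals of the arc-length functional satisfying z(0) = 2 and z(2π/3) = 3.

Parameterise the cylinder of radius R = 4 as
    r(θ) = (4 cos θ, 4 sin θ, z(θ)).
The arc-length element is
    ds = sqrt(16 + (dz/dθ)^2) dθ,
so the Lagrangian is L = sqrt(16 + z'^2).
L depends on z' only, not on z or θ, so ∂L/∂z = 0 and
    ∂L/∂z' = z' / sqrt(16 + z'^2).
The Euler-Lagrange equation gives
    d/dθ( z' / sqrt(16 + z'^2) ) = 0,
so z' is constant. Integrating once:
    z(θ) = a θ + b,
a helix on the cylinder (a straight line when the cylinder is unrolled). The constants a, b are determined by the endpoint conditions.
With endpoint conditions z(0) = 2 and z(2π/3) = 3: from z(0) = b we get b = 2, and a·2π/3 + 2 = 3 gives a = 3/(2π), so
    z(θ) = (3/(2π)) θ + 2.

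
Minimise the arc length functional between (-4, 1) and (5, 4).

Arc-length functional: J[y] = ∫ sqrt(1 + (y')^2) dx.
Lagrangian L = sqrt(1 + (y')^2) has no explicit y dependence, so ∂L/∂y = 0 and the Euler-Lagrange equation gives
    d/dx( y' / sqrt(1 + (y')^2) ) = 0  ⇒  y' / sqrt(1 + (y')^2) = const.
Hence y' is constant, so y(x) is affine.
Fitting the endpoints (-4, 1) and (5, 4):
    slope m = (4 − 1) / (5 − (-4)) = 1/3,
    intercept c = 1 − m·(-4) = 7/3.
Extremal: y(x) = (1/3) x + 7/3.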